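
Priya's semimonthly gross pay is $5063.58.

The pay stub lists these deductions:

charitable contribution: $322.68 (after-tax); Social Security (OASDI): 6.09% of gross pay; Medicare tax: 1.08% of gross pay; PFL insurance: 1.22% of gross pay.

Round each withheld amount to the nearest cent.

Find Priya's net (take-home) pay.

Medicare tax: $5063.58 × 0.0108 = $54.69
Social Security (OASDI): $5063.58 × 0.0609 = $308.37
PFL insurance: $5063.58 × 0.0122 = $61.78
Charitable contribution: $322.68
Total deductions = $54.69 + $308.37 + $61.78 + $322.68 = $747.52
Net pay = $5063.58 − $747.52 = $4316.06

$4316.06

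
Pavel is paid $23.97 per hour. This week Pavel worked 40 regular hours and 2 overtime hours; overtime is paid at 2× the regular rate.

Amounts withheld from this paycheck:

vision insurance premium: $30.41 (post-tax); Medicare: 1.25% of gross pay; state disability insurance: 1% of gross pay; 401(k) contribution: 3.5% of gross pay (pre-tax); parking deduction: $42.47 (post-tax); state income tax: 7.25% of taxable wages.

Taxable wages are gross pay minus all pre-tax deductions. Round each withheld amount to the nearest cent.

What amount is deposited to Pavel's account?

Regular pay: 40 × $23.97 = $958.80
Overtime pay: 2 × $23.97 × 2 = $95.88
Gross pay = $958.80 + $95.88 = $1,054.68
401(k) contribution: $1,054.68 × 0.035 = $36.91
Taxable wages = $1,054.68 − $36.91 = $1,017.77
State income tax: $1,017.77 × 0.0725 = $73.79
State disability insurance: $1,054.68 × 0.01 = $10.55
Medicare: $1,054.68 × 0.0125 = $13.18
Parking deduction: $42.47
Vision insurance premium: $30.41
Total deductions = $36.91 + $73.79 + $10.55 + $13.18 + $42.47 + $30.41 = $207.31
Net pay = $1,054.68 − $207.31 = $847.37

$847.37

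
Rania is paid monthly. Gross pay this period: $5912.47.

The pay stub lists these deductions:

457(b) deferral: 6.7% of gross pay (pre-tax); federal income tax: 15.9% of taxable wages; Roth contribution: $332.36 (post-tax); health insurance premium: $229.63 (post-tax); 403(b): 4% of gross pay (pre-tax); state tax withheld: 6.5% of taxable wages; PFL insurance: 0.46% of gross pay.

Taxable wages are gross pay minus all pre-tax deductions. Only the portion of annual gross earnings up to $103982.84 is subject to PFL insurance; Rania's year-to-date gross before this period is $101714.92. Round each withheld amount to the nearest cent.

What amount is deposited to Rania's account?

403(b): $5912.47 × 0.04 = $236.50
457(b) deferral: $5912.47 × 0.067 = $396.14
Pre-tax total = $236.50 + $396.14 = $632.64
Taxable wages = $5912.47 − $632.64 = $5279.83
State tax withheld: $5279.83 × 0.065 = $343.19
Federal income tax: $5279.83 × 0.159 = $839.49
PFL insurance: only $103982.84 − $101714.92 = $2267.92 of this check is subject → $2267.92 × 0.0046 = $10.43
Health insurance premium: $229.63
Roth contribution: $332.36
Total deductions = $236.50 + $396.14 + $343.19 + $839.49 + $10.43 + $229.63 + $332.36 = $2387.74
Net pay = $5912.47 − $2387.74 = $3524.73

$3524.73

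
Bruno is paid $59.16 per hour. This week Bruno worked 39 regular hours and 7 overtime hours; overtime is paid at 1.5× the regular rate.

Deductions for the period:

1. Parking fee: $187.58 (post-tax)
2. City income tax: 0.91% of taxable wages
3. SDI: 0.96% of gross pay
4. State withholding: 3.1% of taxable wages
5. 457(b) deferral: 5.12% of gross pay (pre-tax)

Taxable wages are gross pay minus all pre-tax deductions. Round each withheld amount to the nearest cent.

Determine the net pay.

$2,451.38

Regular pay: 39 × $59.16 = $2,307.24
Overtime pay: 7 × $59.16 × 1.5 = $621.18
Gross pay = $2,307.24 + $621.18 = $2,928.42
457(b) deferral: $2,928.42 × 0.0512 = $149.94
Taxable wages = $2,928.42 − $149.94 = $2,778.48
City income tax: $2,778.48 × 0.0091 = $25.28
State withholding: $2,778.48 × 0.031 = $86.13
SDI: $2,928.42 × 0.0096 = $28.11
Parking fee: $187.58
Total deductions = $149.94 + $25.28 + $86.13 + $28.11 + $187.58 = $477.04
Net pay = $2,928.42 − $477.04 = $2,451.38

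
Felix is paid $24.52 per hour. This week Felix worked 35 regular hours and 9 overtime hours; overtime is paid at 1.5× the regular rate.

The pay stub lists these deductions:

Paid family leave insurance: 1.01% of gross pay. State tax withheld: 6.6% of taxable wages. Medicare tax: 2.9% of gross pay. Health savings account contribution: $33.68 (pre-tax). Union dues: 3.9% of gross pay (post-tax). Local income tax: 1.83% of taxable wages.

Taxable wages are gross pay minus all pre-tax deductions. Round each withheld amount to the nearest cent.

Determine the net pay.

$965.24

Regular pay: 35 × $24.52 = $858.20
Overtime pay: 9 × $24.52 × 1.5 = $331.02
Gross pay = $858.20 + $331.02 = $1,189.22
Health savings account contribution: $33.68
Taxable wages = $1,189.22 − $33.68 = $1,155.54
Local income tax: $1,155.54 × 0.0183 = $21.15
State tax withheld: $1,155.54 × 0.066 = $76.27
Medicare tax: $1,189.22 × 0.029 = $34.49
Paid family leave insurance: $1,189.22 × 0.0101 = $12.01
Union dues: $1,189.22 × 0.039 = $46.38
Total deductions = $33.68 + $21.15 + $76.27 + $34.49 + $12.01 + $46.38 = $223.98
Net pay = $1,189.22 − $223.98 = $965.24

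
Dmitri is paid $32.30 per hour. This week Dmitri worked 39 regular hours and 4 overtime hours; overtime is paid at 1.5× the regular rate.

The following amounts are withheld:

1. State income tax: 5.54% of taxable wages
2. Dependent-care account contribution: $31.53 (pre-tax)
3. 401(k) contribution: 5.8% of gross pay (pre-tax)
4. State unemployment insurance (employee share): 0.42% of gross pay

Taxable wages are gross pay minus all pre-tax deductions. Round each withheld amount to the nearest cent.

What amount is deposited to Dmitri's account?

Regular pay: 39 × $32.30 = $1259.70
Overtime pay: 4 × $32.30 × 1.5 = $193.80
Gross pay = $1259.70 + $193.80 = $1453.50
Dependent-care account contribution: $31.53
401(k) contribution: $1453.50 × 0.058 = $84.30
Pre-tax total = $31.53 + $84.30 = $115.83
Taxable wages = $1453.50 − $115.83 = $1337.67
State income tax: $1337.67 × 0.0554 = $74.11
State unemployment insurance (employee share): $1453.50 × 0.0042 = $6.10
Total deductions = $31.53 + $84.30 + $74.11 + $6.10 = $196.04
Net pay = $1453.50 − $196.04 = $1257.46

$1257.46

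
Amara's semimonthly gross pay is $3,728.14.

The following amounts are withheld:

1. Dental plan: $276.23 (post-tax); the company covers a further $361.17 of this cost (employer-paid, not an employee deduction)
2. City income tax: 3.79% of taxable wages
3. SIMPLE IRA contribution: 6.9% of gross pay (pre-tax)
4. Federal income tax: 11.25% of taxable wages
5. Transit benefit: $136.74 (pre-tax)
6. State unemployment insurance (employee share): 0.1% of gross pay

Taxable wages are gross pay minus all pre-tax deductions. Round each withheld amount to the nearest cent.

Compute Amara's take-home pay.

SIMPLE IRA contribution: $3,728.14 × 0.069 = $257.24
Transit benefit: $136.74
Pre-tax total = $257.24 + $136.74 = $393.98
Taxable wages = $3,728.14 − $393.98 = $3,334.16
Federal income tax: $3,334.16 × 0.1125 = $375.09
City income tax: $3,334.16 × 0.0379 = $126.36
State unemployment insurance (employee share): $3,728.14 × 0.001 = $3.73
Dental plan: $276.23
(Employer's $361.17 toward dental plan is not withheld from the employee.)
Total deductions = $257.24 + $136.74 + $375.09 + $126.36 + $3.73 + $276.23 = $1,175.39
Net pay = $3,728.14 − $1,175.39 = $2,552.75

$2,552.75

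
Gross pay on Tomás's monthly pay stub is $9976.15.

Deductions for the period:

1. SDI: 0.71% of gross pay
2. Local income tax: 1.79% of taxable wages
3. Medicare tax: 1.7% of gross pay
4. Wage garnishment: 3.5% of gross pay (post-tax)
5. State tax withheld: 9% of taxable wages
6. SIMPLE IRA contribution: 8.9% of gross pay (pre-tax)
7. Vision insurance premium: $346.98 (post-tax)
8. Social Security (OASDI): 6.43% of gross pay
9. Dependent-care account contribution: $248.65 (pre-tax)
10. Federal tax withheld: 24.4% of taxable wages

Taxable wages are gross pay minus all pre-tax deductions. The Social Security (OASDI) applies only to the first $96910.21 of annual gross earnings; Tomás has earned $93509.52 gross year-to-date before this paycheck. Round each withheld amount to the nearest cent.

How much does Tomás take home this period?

$4573.72

Dependent-care account contribution: $248.65
SIMPLE IRA contribution: $9976.15 × 0.089 = $887.88
Pre-tax total = $248.65 + $887.88 = $1136.53
Taxable wages = $9976.15 − $1136.53 = $8839.62
Federal tax withheld: $8839.62 × 0.244 = $2156.87
Local income tax: $8839.62 × 0.0179 = $158.23
State tax withheld: $8839.62 × 0.09 = $795.57
Social Security (OASDI): only $96910.21 − $93509.52 = $3400.69 of this check is subject → $3400.69 × 0.0643 = $218.66
SDI: $9976.15 × 0.0071 = $70.83
Medicare tax: $9976.15 × 0.017 = $169.59
Wage garnishment: $9976.15 × 0.035 = $349.17
Vision insurance premium: $346.98
Total deductions = $248.65 + $887.88 + $2156.87 + $158.23 + $795.57 + $218.66 + $70.83 + $169.59 + $349.17 + $346.98 = $5402.43
Net pay = $9976.15 − $5402.43 = $4573.72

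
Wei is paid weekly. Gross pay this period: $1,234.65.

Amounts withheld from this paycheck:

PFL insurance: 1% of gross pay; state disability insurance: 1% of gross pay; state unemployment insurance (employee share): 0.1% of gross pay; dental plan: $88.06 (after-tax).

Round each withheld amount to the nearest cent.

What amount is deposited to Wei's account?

State unemployment insurance (employee share): $1,234.65 × 0.001 = $1.23
PFL insurance: $1,234.65 × 0.01 = $12.35
State disability insurance: $1,234.65 × 0.01 = $12.35
Dental plan: $88.06
Total deductions = $1.23 + $12.35 + $12.35 + $88.06 = $113.99
Net pay = $1,234.65 − $113.99 = $1,120.66

$1,120.66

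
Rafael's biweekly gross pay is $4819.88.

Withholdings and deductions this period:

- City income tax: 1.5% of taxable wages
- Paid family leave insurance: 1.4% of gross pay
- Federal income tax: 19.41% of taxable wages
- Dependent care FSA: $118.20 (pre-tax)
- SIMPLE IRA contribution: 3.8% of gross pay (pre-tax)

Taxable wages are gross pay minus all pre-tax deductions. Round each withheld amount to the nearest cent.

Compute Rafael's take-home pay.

$3506.22

Dependent care FSA: $118.20
SIMPLE IRA contribution: $4819.88 × 0.038 = $183.16
Pre-tax total = $118.20 + $183.16 = $301.36
Taxable wages = $4819.88 − $301.36 = $4518.52
City income tax: $4518.52 × 0.015 = $67.78
Federal income tax: $4518.52 × 0.1941 = $877.04
Paid family leave insurance: $4819.88 × 0.014 = $67.48
Total deductions = $118.20 + $183.16 + $67.78 + $877.04 + $67.48 = $1313.66
Net pay = $4819.88 − $1313.66 = $3506.22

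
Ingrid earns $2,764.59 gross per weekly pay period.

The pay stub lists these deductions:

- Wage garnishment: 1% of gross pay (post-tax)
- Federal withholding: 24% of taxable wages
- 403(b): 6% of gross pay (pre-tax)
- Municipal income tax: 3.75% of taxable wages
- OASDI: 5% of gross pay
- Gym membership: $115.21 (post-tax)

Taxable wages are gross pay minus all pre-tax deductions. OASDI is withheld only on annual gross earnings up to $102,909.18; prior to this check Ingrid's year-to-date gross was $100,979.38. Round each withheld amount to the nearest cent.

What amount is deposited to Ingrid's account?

$1,638.22

403(b): $2,764.59 × 0.06 = $165.88
Taxable wages = $2,764.59 − $165.88 = $2,598.71
Municipal income tax: $2,598.71 × 0.0375 = $97.45
Federal withholding: $2,598.71 × 0.24 = $623.69
OASDI: only $102,909.18 − $100,979.38 = $1,929.80 of this check is subject → $1,929.80 × 0.05 = $96.49
Gym membership: $115.21
Wage garnishment: $2,764.59 × 0.01 = $27.65
Total deductions = $165.88 + $97.45 + $623.69 + $96.49 + $115.21 + $27.65 = $1,126.37
Net pay = $2,764.59 − $1,126.37 = $1,638.22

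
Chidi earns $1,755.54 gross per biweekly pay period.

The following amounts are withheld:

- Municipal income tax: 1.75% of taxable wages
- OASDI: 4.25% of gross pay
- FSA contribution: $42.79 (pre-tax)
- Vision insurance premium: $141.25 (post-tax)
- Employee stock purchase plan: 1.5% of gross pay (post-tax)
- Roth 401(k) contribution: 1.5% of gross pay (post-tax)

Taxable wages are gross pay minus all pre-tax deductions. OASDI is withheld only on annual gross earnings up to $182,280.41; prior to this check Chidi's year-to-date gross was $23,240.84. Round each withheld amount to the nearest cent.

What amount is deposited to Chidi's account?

$1,414.26

FSA contribution: $42.79
Taxable wages = $1,755.54 − $42.79 = $1,712.75
Municipal income tax: $1,712.75 × 0.0175 = $29.97
OASDI: cap not yet reached, full $1,755.54 is subject → $1,755.54 × 0.0425 = $74.61
Roth 401(k) contribution: $1,755.54 × 0.015 = $26.33
Vision insurance premium: $141.25
Employee stock purchase plan: $1,755.54 × 0.015 = $26.33
Total deductions = $42.79 + $29.97 + $74.61 + $26.33 + $141.25 + $26.33 = $341.28
Net pay = $1,755.54 − $341.28 = $1,414.26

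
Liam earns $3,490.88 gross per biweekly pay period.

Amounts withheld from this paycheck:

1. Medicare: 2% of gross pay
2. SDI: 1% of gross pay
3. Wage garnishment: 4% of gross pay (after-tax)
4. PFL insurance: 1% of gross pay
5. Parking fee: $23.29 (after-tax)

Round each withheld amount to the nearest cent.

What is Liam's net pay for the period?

$3,188.31

SDI: $3,490.88 × 0.01 = $34.91
PFL insurance: $3,490.88 × 0.01 = $34.91
Medicare: $3,490.88 × 0.02 = $69.82
Parking fee: $23.29
Wage garnishment: $3,490.88 × 0.04 = $139.64
Total deductions = $34.91 + $34.91 + $69.82 + $23.29 + $139.64 = $302.57
Net pay = $3,490.88 − $302.57 = $3,188.31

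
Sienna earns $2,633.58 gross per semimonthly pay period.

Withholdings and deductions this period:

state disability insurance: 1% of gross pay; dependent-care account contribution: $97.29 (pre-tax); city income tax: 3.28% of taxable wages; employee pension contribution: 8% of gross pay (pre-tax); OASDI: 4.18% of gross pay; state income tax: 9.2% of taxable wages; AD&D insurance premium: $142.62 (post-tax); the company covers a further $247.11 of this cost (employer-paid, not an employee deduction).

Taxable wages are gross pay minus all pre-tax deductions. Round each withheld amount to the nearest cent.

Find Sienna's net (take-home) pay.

Dependent-care account contribution: $97.29
Employee pension contribution: $2,633.58 × 0.08 = $210.69
Pre-tax total = $97.29 + $210.69 = $307.98
Taxable wages = $2,633.58 − $307.98 = $2,325.60
State income tax: $2,325.60 × 0.092 = $213.96
City income tax: $2,325.60 × 0.0328 = $76.28
State disability insurance: $2,633.58 × 0.01 = $26.34
OASDI: $2,633.58 × 0.0418 = $110.08
AD&D insurance premium: $142.62
(Employer's $247.11 toward AD&D insurance premium is not withheld from the employee.)
Total deductions = $97.29 + $210.69 + $213.96 + $76.28 + $26.34 + $110.08 + $142.62 = $877.26
Net pay = $2,633.58 − $877.26 = $1,756.32

$1,756.32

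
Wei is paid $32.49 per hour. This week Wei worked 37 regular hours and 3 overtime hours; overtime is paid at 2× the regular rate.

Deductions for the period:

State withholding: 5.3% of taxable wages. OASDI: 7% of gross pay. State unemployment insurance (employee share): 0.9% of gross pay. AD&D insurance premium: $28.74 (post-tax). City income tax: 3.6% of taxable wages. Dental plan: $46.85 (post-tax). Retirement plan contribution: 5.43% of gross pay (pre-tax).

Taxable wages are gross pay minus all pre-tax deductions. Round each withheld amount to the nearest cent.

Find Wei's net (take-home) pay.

$1,017.68

Regular pay: 37 × $32.49 = $1,202.13
Overtime pay: 3 × $32.49 × 2 = $194.94
Gross pay = $1,202.13 + $194.94 = $1,397.07
Retirement plan contribution: $1,397.07 × 0.0543 = $75.86
Taxable wages = $1,397.07 − $75.86 = $1,321.21
State withholding: $1,321.21 × 0.053 = $70.02
City income tax: $1,321.21 × 0.036 = $47.56
State unemployment insurance (employee share): $1,397.07 × 0.009 = $12.57
OASDI: $1,397.07 × 0.07 = $97.79
Dental plan: $46.85
AD&D insurance premium: $28.74
Total deductions = $75.86 + $70.02 + $47.56 + $12.57 + $97.79 + $46.85 + $28.74 = $379.39
Net pay = $1,397.07 − $379.39 = $1,017.68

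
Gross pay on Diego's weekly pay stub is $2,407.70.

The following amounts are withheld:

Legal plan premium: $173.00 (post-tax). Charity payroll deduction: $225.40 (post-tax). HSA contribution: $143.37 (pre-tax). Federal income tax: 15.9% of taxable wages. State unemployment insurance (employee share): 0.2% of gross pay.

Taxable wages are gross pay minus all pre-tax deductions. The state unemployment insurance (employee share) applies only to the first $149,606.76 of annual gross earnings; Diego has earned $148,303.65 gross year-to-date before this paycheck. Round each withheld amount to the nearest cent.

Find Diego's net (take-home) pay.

$1,503.29

HSA contribution: $143.37
Taxable wages = $2,407.70 − $143.37 = $2,264.33
Federal income tax: $2,264.33 × 0.159 = $360.03
State unemployment insurance (employee share): only $149,606.76 − $148,303.65 = $1,303.11 of this check is subject → $1,303.11 × 0.002 = $2.61
Charity payroll deduction: $225.40
Legal plan premium: $173.00
Total deductions = $143.37 + $360.03 + $2.61 + $225.40 + $173.00 = $904.41
Net pay = $2,407.70 − $904.41 = $1,503.29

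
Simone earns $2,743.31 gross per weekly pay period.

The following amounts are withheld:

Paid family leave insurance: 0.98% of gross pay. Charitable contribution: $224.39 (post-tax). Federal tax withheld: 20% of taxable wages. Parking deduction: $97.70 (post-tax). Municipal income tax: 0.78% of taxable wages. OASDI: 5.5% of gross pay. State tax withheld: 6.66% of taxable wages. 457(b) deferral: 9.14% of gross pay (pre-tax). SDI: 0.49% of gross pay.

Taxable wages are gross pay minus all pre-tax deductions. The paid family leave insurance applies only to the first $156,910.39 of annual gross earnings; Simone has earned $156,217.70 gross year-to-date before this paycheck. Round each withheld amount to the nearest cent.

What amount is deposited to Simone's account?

$1,315.41

457(b) deferral: $2,743.31 × 0.0914 = $250.74
Taxable wages = $2,743.31 − $250.74 = $2,492.57
Federal tax withheld: $2,492.57 × 0.2 = $498.51
Municipal income tax: $2,492.57 × 0.0078 = $19.44
State tax withheld: $2,492.57 × 0.0666 = $166.01
SDI: $2,743.31 × 0.0049 = $13.44
Paid family leave insurance: only $156,910.39 − $156,217.70 = $692.69 of this check is subject → $692.69 × 0.0098 = $6.79
OASDI: $2,743.31 × 0.055 = $150.88
Charitable contribution: $224.39
Parking deduction: $97.70
Total deductions = $250.74 + $498.51 + $19.44 + $166.01 + $13.44 + $6.79 + $150.88 + $224.39 + $97.70 = $1,427.90
Net pay = $2,743.31 − $1,427.90 = $1,315.41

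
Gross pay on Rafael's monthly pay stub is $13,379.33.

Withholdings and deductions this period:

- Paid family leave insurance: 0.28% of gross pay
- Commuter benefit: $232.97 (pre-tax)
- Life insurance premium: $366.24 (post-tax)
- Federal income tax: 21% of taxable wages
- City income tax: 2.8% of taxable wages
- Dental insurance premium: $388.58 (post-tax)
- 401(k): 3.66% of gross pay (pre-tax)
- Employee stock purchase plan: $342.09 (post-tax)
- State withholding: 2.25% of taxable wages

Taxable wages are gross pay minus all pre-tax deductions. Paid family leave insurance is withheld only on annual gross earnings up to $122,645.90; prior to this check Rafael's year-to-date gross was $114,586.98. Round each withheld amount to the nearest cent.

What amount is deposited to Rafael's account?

$8,240.14

401(k): $13,379.33 × 0.0366 = $489.68
Commuter benefit: $232.97
Pre-tax total = $489.68 + $232.97 = $722.65
Taxable wages = $13,379.33 − $722.65 = $12,656.68
City income tax: $12,656.68 × 0.028 = $354.39
State withholding: $12,656.68 × 0.0225 = $284.78
Federal income tax: $12,656.68 × 0.21 = $2,657.90
Paid family leave insurance: only $122,645.90 − $114,586.98 = $8,058.92 of this check is subject → $8,058.92 × 0.0028 = $22.56
Employee stock purchase plan: $342.09
Dental insurance premium: $388.58
Life insurance premium: $366.24
Total deductions = $489.68 + $232.97 + $354.39 + $284.78 + $2,657.90 + $22.56 + $342.09 + $388.58 + $366.24 = $5,139.19
Net pay = $13,379.33 − $5,139.19 = $8,240.14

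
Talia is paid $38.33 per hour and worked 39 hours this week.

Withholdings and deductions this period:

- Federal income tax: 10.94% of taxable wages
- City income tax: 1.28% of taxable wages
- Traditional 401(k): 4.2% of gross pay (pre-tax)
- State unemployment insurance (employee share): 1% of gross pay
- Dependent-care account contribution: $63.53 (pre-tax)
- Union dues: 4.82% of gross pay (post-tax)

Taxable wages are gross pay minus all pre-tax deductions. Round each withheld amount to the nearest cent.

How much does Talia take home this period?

Gross pay: 39 × $38.33 = $1,494.87
Traditional 401(k): $1,494.87 × 0.042 = $62.78
Dependent-care account contribution: $63.53
Pre-tax total = $62.78 + $63.53 = $126.31
Taxable wages = $1,494.87 − $126.31 = $1,368.56
Federal income tax: $1,368.56 × 0.1094 = $149.72
City income tax: $1,368.56 × 0.0128 = $17.52
State unemployment insurance (employee share): $1,494.87 × 0.01 = $14.95
Union dues: $1,494.87 × 0.0482 = $72.05
Total deductions = $62.78 + $63.53 + $149.72 + $17.52 + $14.95 + $72.05 = $380.55
Net pay = $1,494.87 − $380.55 = $1,114.32

$1,114.32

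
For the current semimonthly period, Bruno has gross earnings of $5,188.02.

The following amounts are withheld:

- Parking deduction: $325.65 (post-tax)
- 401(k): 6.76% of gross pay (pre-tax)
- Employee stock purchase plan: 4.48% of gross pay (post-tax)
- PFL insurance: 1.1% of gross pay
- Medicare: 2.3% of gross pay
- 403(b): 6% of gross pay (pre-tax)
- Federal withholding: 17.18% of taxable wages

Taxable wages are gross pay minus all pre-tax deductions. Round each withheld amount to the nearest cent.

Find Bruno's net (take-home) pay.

401(k): $5,188.02 × 0.0676 = $350.71
403(b): $5,188.02 × 0.06 = $311.28
Pre-tax total = $350.71 + $311.28 = $661.99
Taxable wages = $5,188.02 − $661.99 = $4,526.03
Federal withholding: $4,526.03 × 0.1718 = $777.57
PFL insurance: $5,188.02 × 0.011 = $57.07
Medicare: $5,188.02 × 0.023 = $119.32
Employee stock purchase plan: $5,188.02 × 0.0448 = $232.42
Parking deduction: $325.65
Total deductions = $350.71 + $311.28 + $777.57 + $57.07 + $119.32 + $232.42 + $325.65 = $2,174.02
Net pay = $5,188.02 − $2,174.02 = $3,014.00

$3,014.00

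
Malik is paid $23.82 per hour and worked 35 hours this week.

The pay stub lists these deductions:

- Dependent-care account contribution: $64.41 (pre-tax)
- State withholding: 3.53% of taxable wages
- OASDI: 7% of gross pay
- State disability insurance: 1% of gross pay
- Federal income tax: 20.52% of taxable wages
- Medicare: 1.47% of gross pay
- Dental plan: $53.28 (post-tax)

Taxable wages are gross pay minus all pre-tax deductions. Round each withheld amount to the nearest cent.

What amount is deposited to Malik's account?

$452.03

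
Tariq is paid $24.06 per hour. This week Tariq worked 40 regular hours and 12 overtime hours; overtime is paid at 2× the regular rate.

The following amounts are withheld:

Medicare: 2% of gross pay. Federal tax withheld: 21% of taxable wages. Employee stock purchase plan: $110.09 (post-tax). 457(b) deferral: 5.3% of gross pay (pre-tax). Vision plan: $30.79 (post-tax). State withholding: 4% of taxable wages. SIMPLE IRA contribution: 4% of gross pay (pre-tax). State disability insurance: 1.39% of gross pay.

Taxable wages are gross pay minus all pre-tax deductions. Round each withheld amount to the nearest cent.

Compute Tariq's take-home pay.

Regular pay: 40 × $24.06 = $962.40
Overtime pay: 12 × $24.06 × 2 = $577.44
Gross pay = $962.40 + $577.44 = $1,539.84
457(b) deferral: $1,539.84 × 0.053 = $81.61
SIMPLE IRA contribution: $1,539.84 × 0.04 = $61.59
Pre-tax total = $81.61 + $61.59 = $143.20
Taxable wages = $1,539.84 − $143.20 = $1,396.64
Federal tax withheld: $1,396.64 × 0.21 = $293.29
State withholding: $1,396.64 × 0.04 = $55.87
State disability insurance: $1,539.84 × 0.0139 = $21.40
Medicare: $1,539.84 × 0.02 = $30.80
Employee stock purchase plan: $110.09
Vision plan: $30.79
Total deductions = $81.61 + $61.59 + $293.29 + $55.87 + $21.40 + $30.80 + $110.09 + $30.79 = $685.44
Net pay = $1,539.84 − $685.44 = $854.40

$854.40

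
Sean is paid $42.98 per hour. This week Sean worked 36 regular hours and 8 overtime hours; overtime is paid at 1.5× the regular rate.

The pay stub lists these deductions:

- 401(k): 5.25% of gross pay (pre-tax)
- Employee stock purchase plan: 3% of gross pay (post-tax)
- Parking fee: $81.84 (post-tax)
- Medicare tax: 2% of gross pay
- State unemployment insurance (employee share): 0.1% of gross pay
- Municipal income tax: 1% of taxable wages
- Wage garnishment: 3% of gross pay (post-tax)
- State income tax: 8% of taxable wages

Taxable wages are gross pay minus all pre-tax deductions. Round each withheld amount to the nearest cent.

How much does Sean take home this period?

$1,529.86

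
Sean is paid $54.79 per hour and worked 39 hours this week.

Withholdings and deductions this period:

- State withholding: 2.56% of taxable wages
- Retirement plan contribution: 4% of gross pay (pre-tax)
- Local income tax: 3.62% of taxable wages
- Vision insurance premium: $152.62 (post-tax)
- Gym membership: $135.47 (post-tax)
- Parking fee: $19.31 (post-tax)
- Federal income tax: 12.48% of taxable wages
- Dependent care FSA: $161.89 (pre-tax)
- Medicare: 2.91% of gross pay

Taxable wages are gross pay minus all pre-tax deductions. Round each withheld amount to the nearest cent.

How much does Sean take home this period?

$1167.30

Gross pay: 39 × $54.79 = $2136.81
Retirement plan contribution: $2136.81 × 0.04 = $85.47
Dependent care FSA: $161.89
Pre-tax total = $85.47 + $161.89 = $247.36
Taxable wages = $2136.81 − $247.36 = $1889.45
Local income tax: $1889.45 × 0.0362 = $68.40
State withholding: $1889.45 × 0.0256 = $48.37
Federal income tax: $1889.45 × 0.1248 = $235.80
Medicare: $2136.81 × 0.0291 = $62.18
Gym membership: $135.47
Vision insurance premium: $152.62
Parking fee: $19.31
Total deductions = $85.47 + $161.89 + $68.40 + $48.37 + $235.80 + $62.18 + $135.47 + $152.62 + $19.31 = $969.51
Net pay = $2136.81 − $969.51 = $1167.30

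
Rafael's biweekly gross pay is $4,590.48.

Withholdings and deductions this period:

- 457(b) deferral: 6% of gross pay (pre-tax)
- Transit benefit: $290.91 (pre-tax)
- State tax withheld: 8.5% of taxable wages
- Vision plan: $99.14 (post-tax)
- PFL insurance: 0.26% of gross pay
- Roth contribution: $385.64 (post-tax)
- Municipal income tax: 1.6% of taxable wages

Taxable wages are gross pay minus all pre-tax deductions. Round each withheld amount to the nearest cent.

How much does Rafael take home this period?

Transit benefit: $290.91
457(b) deferral: $4,590.48 × 0.06 = $275.43
Pre-tax total = $290.91 + $275.43 = $566.34
Taxable wages = $4,590.48 − $566.34 = $4,024.14
Municipal income tax: $4,024.14 × 0.016 = $64.39
State tax withheld: $4,024.14 × 0.085 = $342.05
PFL insurance: $4,590.48 × 0.0026 = $11.94
Vision plan: $99.14
Roth contribution: $385.64
Total deductions = $290.91 + $275.43 + $64.39 + $342.05 + $11.94 + $99.14 + $385.64 = $1,469.50
Net pay = $4,590.48 − $1,469.50 = $3,120.98

$3,120.98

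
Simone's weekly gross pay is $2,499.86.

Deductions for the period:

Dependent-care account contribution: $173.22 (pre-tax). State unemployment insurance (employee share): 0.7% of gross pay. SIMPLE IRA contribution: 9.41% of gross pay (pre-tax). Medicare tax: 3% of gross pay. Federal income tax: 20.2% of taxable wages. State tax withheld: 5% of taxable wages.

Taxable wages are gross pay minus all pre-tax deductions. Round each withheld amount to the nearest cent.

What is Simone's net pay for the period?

$1,471.87

SIMPLE IRA contribution: $2,499.86 × 0.0941 = $235.24
Dependent-care account contribution: $173.22
Pre-tax total = $235.24 + $173.22 = $408.46
Taxable wages = $2,499.86 − $408.46 = $2,091.40
Federal income tax: $2,091.40 × 0.202 = $422.46
State tax withheld: $2,091.40 × 0.05 = $104.57
State unemployment insurance (employee share): $2,499.86 × 0.007 = $17.50
Medicare tax: $2,499.86 × 0.03 = $75.00
Total deductions = $235.24 + $173.22 + $422.46 + $104.57 + $17.50 + $75.00 = $1,027.99
Net pay = $2,499.86 − $1,027.99 = $1,471.87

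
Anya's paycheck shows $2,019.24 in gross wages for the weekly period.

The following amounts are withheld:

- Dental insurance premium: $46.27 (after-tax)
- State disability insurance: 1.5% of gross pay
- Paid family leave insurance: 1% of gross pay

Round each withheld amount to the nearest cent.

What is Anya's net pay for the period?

$1,922.49

State disability insurance: $2,019.24 × 0.015 = $30.29
Paid family leave insurance: $2,019.24 × 0.01 = $20.19
Dental insurance premium: $46.27
Total deductions = $30.29 + $20.19 + $46.27 = $96.75
Net pay = $2,019.24 − $96.75 = $1,922.49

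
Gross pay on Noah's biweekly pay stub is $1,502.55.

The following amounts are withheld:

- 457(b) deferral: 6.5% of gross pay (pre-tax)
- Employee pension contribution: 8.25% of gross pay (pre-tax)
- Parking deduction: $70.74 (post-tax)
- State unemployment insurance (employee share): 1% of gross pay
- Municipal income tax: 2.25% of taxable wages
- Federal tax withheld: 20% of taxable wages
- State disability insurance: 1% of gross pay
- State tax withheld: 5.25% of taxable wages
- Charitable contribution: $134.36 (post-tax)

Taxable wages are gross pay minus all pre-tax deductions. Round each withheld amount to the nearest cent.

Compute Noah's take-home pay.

Employee pension contribution: $1,502.55 × 0.0825 = $123.96
457(b) deferral: $1,502.55 × 0.065 = $97.67
Pre-tax total = $123.96 + $97.67 = $221.63
Taxable wages = $1,502.55 − $221.63 = $1,280.92
Municipal income tax: $1,280.92 × 0.0225 = $28.82
State tax withheld: $1,280.92 × 0.0525 = $67.25
Federal tax withheld: $1,280.92 × 0.2 = $256.18
State unemployment insurance (employee share): $1,502.55 × 0.01 = $15.03
State disability insurance: $1,502.55 × 0.01 = $15.03
Charitable contribution: $134.36
Parking deduction: $70.74
Total deductions = $123.96 + $97.67 + $28.82 + $67.25 + $256.18 + $15.03 + $15.03 + $134.36 + $70.74 = $809.04
Net pay = $1,502.55 − $809.04 = $693.51

$693.51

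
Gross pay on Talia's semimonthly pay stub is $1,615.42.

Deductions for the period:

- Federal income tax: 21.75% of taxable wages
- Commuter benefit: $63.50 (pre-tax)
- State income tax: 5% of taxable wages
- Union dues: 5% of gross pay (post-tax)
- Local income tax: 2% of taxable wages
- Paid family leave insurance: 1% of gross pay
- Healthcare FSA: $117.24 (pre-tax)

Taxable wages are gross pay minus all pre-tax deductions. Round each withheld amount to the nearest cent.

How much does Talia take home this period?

$925.30

Commuter benefit: $63.50
Healthcare FSA: $117.24
Pre-tax total = $63.50 + $117.24 = $180.74
Taxable wages = $1,615.42 − $180.74 = $1,434.68
Federal income tax: $1,434.68 × 0.2175 = $312.04
Local income tax: $1,434.68 × 0.02 = $28.69
State income tax: $1,434.68 × 0.05 = $71.73
Paid family leave insurance: $1,615.42 × 0.01 = $16.15
Union dues: $1,615.42 × 0.05 = $80.77
Total deductions = $63.50 + $117.24 + $312.04 + $28.69 + $71.73 + $16.15 + $80.77 = $690.12
Net pay = $1,615.42 − $690.12 = $925.30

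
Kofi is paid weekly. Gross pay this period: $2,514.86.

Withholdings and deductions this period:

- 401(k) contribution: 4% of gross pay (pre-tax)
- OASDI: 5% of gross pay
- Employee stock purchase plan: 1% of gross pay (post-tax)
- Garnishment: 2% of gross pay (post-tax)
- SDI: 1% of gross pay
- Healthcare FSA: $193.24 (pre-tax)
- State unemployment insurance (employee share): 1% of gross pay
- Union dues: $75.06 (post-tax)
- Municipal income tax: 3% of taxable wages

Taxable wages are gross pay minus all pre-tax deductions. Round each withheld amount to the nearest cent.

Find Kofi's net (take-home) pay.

401(k) contribution: $2,514.86 × 0.04 = $100.59
Healthcare FSA: $193.24
Pre-tax total = $100.59 + $193.24 = $293.83
Taxable wages = $2,514.86 − $293.83 = $2,221.03
Municipal income tax: $2,221.03 × 0.03 = $66.63
SDI: $2,514.86 × 0.01 = $25.15
State unemployment insurance (employee share): $2,514.86 × 0.01 = $25.15
OASDI: $2,514.86 × 0.05 = $125.74
Union dues: $75.06
Garnishment: $2,514.86 × 0.02 = $50.30
Employee stock purchase plan: $2,514.86 × 0.01 = $25.15
Total deductions = $100.59 + $193.24 + $66.63 + $25.15 + $25.15 + $125.74 + $75.06 + $50.30 + $25.15 = $687.01
Net pay = $2,514.86 − $687.01 = $1,827.85

$1,827.85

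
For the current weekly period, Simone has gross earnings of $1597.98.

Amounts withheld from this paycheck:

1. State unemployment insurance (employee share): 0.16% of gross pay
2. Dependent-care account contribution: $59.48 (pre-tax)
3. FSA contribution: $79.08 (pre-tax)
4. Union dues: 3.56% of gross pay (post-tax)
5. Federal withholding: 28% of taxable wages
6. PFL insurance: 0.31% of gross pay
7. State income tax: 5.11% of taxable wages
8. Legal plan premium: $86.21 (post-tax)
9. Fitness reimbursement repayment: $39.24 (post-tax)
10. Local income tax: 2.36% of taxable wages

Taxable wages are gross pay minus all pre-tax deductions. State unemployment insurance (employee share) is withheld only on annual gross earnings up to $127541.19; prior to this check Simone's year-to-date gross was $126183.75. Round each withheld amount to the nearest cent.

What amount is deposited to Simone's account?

$752.30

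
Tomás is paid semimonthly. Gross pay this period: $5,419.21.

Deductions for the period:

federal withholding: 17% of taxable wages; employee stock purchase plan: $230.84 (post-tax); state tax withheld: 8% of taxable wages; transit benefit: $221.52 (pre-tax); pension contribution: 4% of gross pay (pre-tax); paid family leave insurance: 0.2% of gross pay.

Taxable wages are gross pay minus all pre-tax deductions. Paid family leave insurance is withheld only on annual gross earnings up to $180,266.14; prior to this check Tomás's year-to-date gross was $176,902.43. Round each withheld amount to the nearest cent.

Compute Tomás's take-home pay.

$3,498.12

Pension contribution: $5,419.21 × 0.04 = $216.77
Transit benefit: $221.52
Pre-tax total = $216.77 + $221.52 = $438.29
Taxable wages = $5,419.21 − $438.29 = $4,980.92
State tax withheld: $4,980.92 × 0.08 = $398.47
Federal withholding: $4,980.92 × 0.17 = $846.76
Paid family leave insurance: only $180,266.14 − $176,902.43 = $3,363.71 of this check is subject → $3,363.71 × 0.002 = $6.73
Employee stock purchase plan: $230.84
Total deductions = $216.77 + $221.52 + $398.47 + $846.76 + $6.73 + $230.84 = $1,921.09
Net pay = $5,419.21 − $1,921.09 = $3,498.12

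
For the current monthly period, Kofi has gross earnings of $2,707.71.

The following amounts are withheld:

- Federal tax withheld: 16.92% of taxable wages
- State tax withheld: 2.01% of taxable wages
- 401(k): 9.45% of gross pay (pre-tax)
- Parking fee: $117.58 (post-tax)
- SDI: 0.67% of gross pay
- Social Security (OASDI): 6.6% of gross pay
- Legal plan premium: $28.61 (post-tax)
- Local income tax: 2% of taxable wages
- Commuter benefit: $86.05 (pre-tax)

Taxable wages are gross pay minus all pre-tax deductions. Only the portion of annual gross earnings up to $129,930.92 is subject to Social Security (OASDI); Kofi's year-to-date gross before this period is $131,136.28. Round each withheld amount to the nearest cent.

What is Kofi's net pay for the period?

401(k): $2,707.71 × 0.0945 = $255.88
Commuter benefit: $86.05
Pre-tax total = $255.88 + $86.05 = $341.93
Taxable wages = $2,707.71 − $341.93 = $2,365.78
Federal tax withheld: $2,365.78 × 0.1692 = $400.29
Local income tax: $2,365.78 × 0.02 = $47.32
State tax withheld: $2,365.78 × 0.0201 = $47.55
Social Security (OASDI): annual cap $129,930.92 already reached (YTD $131,136.28), so $0.00
SDI: $2,707.71 × 0.0067 = $18.14
Legal plan premium: $28.61
Parking fee: $117.58
Total deductions = $255.88 + $86.05 + $400.29 + $47.32 + $47.55 + $0.00 + $18.14 + $28.61 + $117.58 = $1,001.42
Net pay = $2,707.71 − $1,001.42 = $1,706.29

$1,706.29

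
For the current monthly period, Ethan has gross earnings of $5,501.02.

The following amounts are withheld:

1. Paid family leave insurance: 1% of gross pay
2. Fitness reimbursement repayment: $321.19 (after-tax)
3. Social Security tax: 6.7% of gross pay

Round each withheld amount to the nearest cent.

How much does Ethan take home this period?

$4,756.25

Social Security tax: $5,501.02 × 0.067 = $368.57
Paid family leave insurance: $5,501.02 × 0.01 = $55.01
Fitness reimbursement repayment: $321.19
Total deductions = $368.57 + $55.01 + $321.19 = $744.77
Net pay = $5,501.02 − $744.77 = $4,756.25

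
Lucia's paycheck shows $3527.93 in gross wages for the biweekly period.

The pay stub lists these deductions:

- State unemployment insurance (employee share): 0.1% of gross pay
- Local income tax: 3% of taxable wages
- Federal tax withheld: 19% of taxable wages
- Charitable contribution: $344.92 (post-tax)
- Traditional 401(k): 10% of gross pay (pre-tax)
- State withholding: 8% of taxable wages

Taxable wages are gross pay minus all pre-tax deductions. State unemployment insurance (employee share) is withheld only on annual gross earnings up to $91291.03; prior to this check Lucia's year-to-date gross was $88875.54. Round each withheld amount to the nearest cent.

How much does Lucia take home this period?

$1875.26

Traditional 401(k): $3527.93 × 0.1 = $352.79
Taxable wages = $3527.93 − $352.79 = $3175.14
Local income tax: $3175.14 × 0.03 = $95.25
Federal tax withheld: $3175.14 × 0.19 = $603.28
State withholding: $3175.14 × 0.08 = $254.01
State unemployment insurance (employee share): only $91291.03 − $88875.54 = $2415.49 of this check is subject → $2415.49 × 0.001 = $2.42
Charitable contribution: $344.92
Total deductions = $352.79 + $95.25 + $603.28 + $254.01 + $2.42 + $344.92 = $1652.67
Net pay = $3527.93 − $1652.67 = $1875.26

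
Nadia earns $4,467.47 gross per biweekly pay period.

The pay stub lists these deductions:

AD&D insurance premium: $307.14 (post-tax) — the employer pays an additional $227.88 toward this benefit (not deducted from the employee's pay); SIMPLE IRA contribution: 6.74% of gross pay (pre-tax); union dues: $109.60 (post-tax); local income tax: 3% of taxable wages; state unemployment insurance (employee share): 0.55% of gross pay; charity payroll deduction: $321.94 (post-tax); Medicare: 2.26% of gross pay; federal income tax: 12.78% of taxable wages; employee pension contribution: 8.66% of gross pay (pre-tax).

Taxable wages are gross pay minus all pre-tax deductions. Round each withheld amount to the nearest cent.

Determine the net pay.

$2,318.87

SIMPLE IRA contribution: $4,467.47 × 0.0674 = $301.11
Employee pension contribution: $4,467.47 × 0.0866 = $386.88
Pre-tax total = $301.11 + $386.88 = $687.99
Taxable wages = $4,467.47 − $687.99 = $3,779.48
Local income tax: $3,779.48 × 0.03 = $113.38
Federal income tax: $3,779.48 × 0.1278 = $483.02
State unemployment insurance (employee share): $4,467.47 × 0.0055 = $24.57
Medicare: $4,467.47 × 0.0226 = $100.96
Union dues: $109.60
AD&D insurance premium: $307.14
Charity payroll deduction: $321.94
(Employer's $227.88 toward AD&D insurance premium is not withheld from the employee.)
Total deductions = $301.11 + $386.88 + $113.38 + $483.02 + $24.57 + $100.96 + $109.60 + $307.14 + $321.94 = $2,148.60
Net pay = $4,467.47 − $2,148.60 = $2,318.87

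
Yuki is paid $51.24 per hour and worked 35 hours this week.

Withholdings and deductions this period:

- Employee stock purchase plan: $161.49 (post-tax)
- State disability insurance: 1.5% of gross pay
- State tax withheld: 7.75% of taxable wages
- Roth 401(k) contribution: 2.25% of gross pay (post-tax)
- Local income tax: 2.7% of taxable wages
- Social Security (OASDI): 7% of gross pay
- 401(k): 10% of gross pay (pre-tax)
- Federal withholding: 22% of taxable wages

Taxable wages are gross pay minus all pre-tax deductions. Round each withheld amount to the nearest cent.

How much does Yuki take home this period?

Gross pay: 35 × $51.24 = $1,793.40
401(k): $1,793.40 × 0.1 = $179.34
Taxable wages = $1,793.40 − $179.34 = $1,614.06
Federal withholding: $1,614.06 × 0.22 = $355.09
State tax withheld: $1,614.06 × 0.0775 = $125.09
Local income tax: $1,614.06 × 0.027 = $43.58
Social Security (OASDI): $1,793.40 × 0.07 = $125.54
State disability insurance: $1,793.40 × 0.015 = $26.90
Roth 401(k) contribution: $1,793.40 × 0.0225 = $40.35
Employee stock purchase plan: $161.49
Total deductions = $179.34 + $355.09 + $125.09 + $43.58 + $125.54 + $26.90 + $40.35 + $161.49 = $1,057.38
Net pay = $1,793.40 − $1,057.38 = $736.02

$736.02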